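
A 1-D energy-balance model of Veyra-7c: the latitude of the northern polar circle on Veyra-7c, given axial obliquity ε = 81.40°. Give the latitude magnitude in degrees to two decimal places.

The polar circle is the lowest latitude that experiences at least one full rotation of continuous daylight at the northern-summer solstice; it lies at |ϕ| = 90° − ε = 90° − 81.40° = 8.60°.

8.60°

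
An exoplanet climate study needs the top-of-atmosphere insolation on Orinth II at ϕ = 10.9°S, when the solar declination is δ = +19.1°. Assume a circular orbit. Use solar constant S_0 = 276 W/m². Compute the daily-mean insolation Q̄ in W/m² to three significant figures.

Q̄ ≈ 73.2 W/m²

cos h₀ = −tan(-10.9°) tan(+19.100°) = 0.0667, h₀ = 1.5041 rad.
Bracket: h₀ sin ϕ sin δ + cos ϕ cos δ sin h₀ = 1.5041×-0.18910×0.32722 + 0.98196×0.94495×0.99777 = -0.093070 + 0.925834 = 0.832764.
Q̄ = (S_0/π) × [bracket] = (276/π) × 0.832764 = 73.16 W/m².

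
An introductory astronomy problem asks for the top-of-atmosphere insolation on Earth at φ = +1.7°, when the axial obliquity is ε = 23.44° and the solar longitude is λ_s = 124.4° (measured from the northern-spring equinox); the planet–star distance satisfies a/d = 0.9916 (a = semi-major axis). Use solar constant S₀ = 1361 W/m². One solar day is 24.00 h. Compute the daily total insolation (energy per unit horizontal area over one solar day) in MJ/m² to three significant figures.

35.3 MJ/m²

Solar declination: sin δ = sin ε · sin λ_s = sin 23.44° × sin 124.4° = 0.32822, so δ = +19.161°.
cos H₀ = −tan(+1.7°) tan(+19.161°) = -0.0103, H₀ = 1.5811 rad.
Bracket: H₀ sin φ sin δ + cos φ cos δ sin H₀ = 1.5811×0.02967×0.32822 + 0.99956×0.94460×0.99995 = 0.015397 + 0.944137 = 0.959534.
Inverse-square distance factor (a/d)² = 0.9916² = 0.983271.
Q̄ = (S₀/π) × 0.983271 × [bracket] = (1361/π) × 0.983271 × 0.959534 = 408.74 W/m².
Daily total = Q̄ × 24.00 h × 3600 s/h = 408.74 × 24.00 × 3600 / 10⁶ = 35.32 MJ/m².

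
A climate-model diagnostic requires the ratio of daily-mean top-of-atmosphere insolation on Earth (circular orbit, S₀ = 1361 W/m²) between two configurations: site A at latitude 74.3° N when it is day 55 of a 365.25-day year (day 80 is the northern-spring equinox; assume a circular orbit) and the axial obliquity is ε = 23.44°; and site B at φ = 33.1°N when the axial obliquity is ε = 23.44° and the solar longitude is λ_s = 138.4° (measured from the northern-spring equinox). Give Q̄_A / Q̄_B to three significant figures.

— Configuration A (φ=+74.3°):
Solar longitude: λ_s = 360° × (55 − 80)/365.25 = -24.641°, i.e. -24.641° + 360° = 335.359°.
sin δ = sin 23.44° × sin 335.359° = -0.16585, so δ = -9.547°.
cos H₀ = −tan(+74.3°) tan(-9.547°) = 0.5983, H₀ = 0.9294 rad.
Bracket: H₀ sin φ sin δ + cos φ cos δ sin H₀ = 0.9294×0.96269×-0.16585 + 0.27060×0.98615×0.80126 = -0.148390 + 0.213818 = 0.065428.
Q̄ = (S₀/π) × [bracket] = (1361/π) × 0.065428 = 28.345 W/m².
— Configuration B (φ=+33.1°):
Solar declination: sin δ = sin ε · sin λ_s = sin 23.44° × sin 138.4° = 0.26410, so δ = +15.314°.
cos H₀ = −tan(+33.1°) tan(+15.314°) = -0.1785, H₀ = 1.7503 rad.
Bracket: H₀ sin φ sin δ + cos φ cos δ sin H₀ = 1.7503×0.54610×0.26410 + 0.83772×0.96449×0.98394 = 0.252437 + 0.794997 = 1.047434.
Q̄ = (S₀/π) × [bracket] = (1361/π) × 1.047434 = 453.77 W/m².
Ratio Q̄_A / Q̄_B = 28.345 / 453.77 = 0.06247.

Q̄_A / Q̄_B ≈ 0.0625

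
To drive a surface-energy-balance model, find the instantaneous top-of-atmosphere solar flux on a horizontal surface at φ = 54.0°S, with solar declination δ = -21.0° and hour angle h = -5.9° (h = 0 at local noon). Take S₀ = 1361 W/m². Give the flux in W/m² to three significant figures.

cos θ_z = sin φ sin δ + cos φ cos δ cos h = 0.289926 + 0.545838 = 0.835764.
Flux = S₀ · cos θ_z = 1361 × 0.835764 = 1137 W/m².

1.14e+03 W/m²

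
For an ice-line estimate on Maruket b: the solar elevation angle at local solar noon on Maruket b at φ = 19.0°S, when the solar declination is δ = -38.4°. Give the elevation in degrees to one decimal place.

At local noon the hour angle is zero, so the zenith angle equals |φ − δ| = |-19.0° − (-38.400°)| = 19.400°.
Elevation = 90° − 19.400° = 70.6°.

70.6°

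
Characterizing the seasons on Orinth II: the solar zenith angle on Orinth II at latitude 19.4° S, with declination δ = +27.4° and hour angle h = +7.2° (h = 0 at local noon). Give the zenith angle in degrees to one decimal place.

θ_z = 47.3°

cos θ_z = sin ϕ sin δ + cos ϕ cos δ cos h = -0.152860 + 0.830804 = 0.677944.
θ_z = arccos(0.677944) = 47.3°.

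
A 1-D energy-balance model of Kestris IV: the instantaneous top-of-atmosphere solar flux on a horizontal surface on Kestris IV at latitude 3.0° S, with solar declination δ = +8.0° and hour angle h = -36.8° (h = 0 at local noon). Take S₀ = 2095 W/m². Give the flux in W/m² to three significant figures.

cos θ_z = sin φ sin δ + cos φ cos δ cos h = -0.007284 + 0.791852 = 0.784568.
Flux = S₀ · cos θ_z = 2095 × 0.784568 = 1644 W/m².

1.64e+03 W/m²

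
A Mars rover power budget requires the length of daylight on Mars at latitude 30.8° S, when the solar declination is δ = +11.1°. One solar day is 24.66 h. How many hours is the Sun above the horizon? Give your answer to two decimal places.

cos H₀ = −tan φ · tan δ = −tan(-30.8°) × tan(+11.100°) = 0.1170, so H₀ = 1.4536 rad = 83.28°.
Daylight = 2H₀/(2π) × 24.66 h = (1.4536/π) × 24.66 = 11.41 h.

11.41 h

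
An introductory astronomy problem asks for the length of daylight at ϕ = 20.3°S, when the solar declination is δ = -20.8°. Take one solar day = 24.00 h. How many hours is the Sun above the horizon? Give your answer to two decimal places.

13.08 h

cos h₀ = −tan ϕ · tan δ = −tan(-20.3°) × tan(-20.800°) = -0.1405, so h₀ = 1.7118 rad = 98.08°.
Daylight = 2h₀/(2π) × 24.00 h = (1.7118/π) × 24.00 = 13.08 h.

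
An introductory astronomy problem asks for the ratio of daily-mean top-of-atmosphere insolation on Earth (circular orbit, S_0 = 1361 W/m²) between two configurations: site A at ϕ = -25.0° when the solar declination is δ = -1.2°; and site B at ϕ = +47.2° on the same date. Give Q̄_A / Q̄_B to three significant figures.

Q̄_A / Q̄_B ≈ 1.40

— Configuration A (ϕ=-25.0°):
cos h₀ = −tan(-25.0°) tan(-1.200°) = -0.0098, h₀ = 1.5806 rad.
Bracket: h₀ sin ϕ sin δ + cos ϕ cos δ sin h₀ = 1.5806×-0.42262×-0.02094 + 0.90631×0.99978×0.99995 = 0.013988 + 0.906065 = 0.920053.
Q̄ = (S_0/π) × [bracket] = (1361/π) × 0.920053 = 398.59 W/m².
— Configuration B (ϕ=+47.2°):
cos h₀ = −tan(+47.2°) tan(-1.200°) = 0.0226, h₀ = 1.5482 rad.
Bracket: h₀ sin ϕ sin δ + cos ϕ cos δ sin h₀ = 1.5482×0.73373×-0.02094 + 0.67944×0.99978×0.99974 = -0.023787 + 0.679114 = 0.655327.
Q̄ = (S_0/π) × [bracket] = (1361/π) × 0.655327 = 283.90 W/m².
Ratio Q̄_A / Q̄_B = 398.59 / 283.90 = 1.404.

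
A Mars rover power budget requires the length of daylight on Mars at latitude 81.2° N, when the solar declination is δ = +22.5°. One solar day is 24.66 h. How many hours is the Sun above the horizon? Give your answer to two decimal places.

24.66 h

Sunrise equation: cos h₀ = −tan ϕ · tan δ = -2.6757 ≤ −1, so the Sun never sets (polar day) and h₀ = π.
Daylight = 2h₀/(2π) × 24.66 h = (3.1416/π) × 24.66 = 24.66 h.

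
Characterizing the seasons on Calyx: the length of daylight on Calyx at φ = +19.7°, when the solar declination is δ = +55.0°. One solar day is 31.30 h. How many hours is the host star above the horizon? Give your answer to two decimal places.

21.00 h

cos H₀ = −tan φ · tan δ = −tan(+19.7°) × tan(+55.000°) = -0.5114, so H₀ = 2.1076 rad = 120.75°.
Daylight = 2H₀/(2π) × 31.30 h = (2.1076/π) × 31.30 = 21.00 h.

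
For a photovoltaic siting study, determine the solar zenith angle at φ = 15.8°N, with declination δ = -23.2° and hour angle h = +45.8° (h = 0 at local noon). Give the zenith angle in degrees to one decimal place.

cos θ_z = sin φ sin δ + cos φ cos δ cos h = -0.107263 + 0.616579 = 0.509316.
θ_z = arccos(0.509316) = 59.4°.

θ_z = 59.4°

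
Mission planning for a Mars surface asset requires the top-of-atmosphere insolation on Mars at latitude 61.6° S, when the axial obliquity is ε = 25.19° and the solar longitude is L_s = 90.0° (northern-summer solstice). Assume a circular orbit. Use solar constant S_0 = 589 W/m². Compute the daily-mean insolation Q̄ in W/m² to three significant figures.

Solar declination: sin δ = sin ε · sin L_s = sin 25.19° × sin 90.0° = 0.42562, so δ = +25.190°.
cos h₀ = −tan(-61.6°) tan(+25.190°) = 0.8699, h₀ = 0.5158 rad.
Bracket: h₀ sin ϕ sin δ + cos ϕ cos δ sin h₀ = 0.5158×-0.87965×0.42562 + 0.47562×0.90490×0.49323 = -0.193114 + 0.212281 = 0.019167.
Q̄ = (S_0/π) × [bracket] = (589/π) × 0.019167 = 3.594 W/m².

Q̄ ≈ 3.59 W/m²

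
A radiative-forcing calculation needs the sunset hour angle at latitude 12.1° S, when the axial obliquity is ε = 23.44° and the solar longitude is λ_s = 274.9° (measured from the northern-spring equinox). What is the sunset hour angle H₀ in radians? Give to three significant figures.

H₀ = 1.66 rad

Solar declination: sin δ = sin ε · sin λ_s = sin 23.44° × sin 274.9° = -0.39633, so δ = -23.349°.
cos H₀ = −tan φ · tan δ = −tan(-12.1°) × tan(-23.349°) = -0.0925, so H₀ = 1.6635 rad = 95.31°.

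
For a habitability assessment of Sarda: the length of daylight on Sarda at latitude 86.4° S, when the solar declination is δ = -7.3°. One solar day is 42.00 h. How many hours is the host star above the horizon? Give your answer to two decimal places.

42.00 h

Sunrise equation: cos H₀ = −tan φ · tan δ = -2.0361 ≤ −1, so the host star never sets (polar day) and H₀ = π.
Daylight = 2H₀/(2π) × 42.00 h = (3.1416/π) × 42.00 = 42.00 h.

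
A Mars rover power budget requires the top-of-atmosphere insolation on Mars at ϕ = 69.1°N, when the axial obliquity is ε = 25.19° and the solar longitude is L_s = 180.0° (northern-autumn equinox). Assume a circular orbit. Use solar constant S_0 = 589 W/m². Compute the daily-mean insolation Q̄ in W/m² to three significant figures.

Q̄ ≈ 66.9 W/m²

Solar declination: sin δ = sin ε · sin L_s = sin 25.19° × sin 180.0° = 0.00000, so δ = +0.000°.
cos h₀ = −tan(+69.1°) tan(+0.000°) = -0.0000, h₀ = 1.5708 rad.
Bracket: h₀ sin ϕ sin δ + cos ϕ cos δ sin h₀ = 1.5708×0.93420×0.00000 + 0.35674×1.00000×1.00000 = 0.000000 + 0.356740 = 0.356740.
Q̄ = (S_0/π) × [bracket] = (589/π) × 0.356740 = 66.88 W/m².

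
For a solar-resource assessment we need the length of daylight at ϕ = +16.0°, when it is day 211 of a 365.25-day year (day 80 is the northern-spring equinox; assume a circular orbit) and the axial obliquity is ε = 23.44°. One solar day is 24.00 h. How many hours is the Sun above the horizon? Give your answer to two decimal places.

12.71 h

Solar longitude: L_s = 360° × (211 − 80)/365.25 = 129.117°.
sin δ = sin 23.44° × sin 129.117° = 0.30863, so δ = +17.977°.
cos h₀ = −tan ϕ · tan δ = −tan(+16.0°) × tan(+17.977°) = -0.0930, so h₀ = 1.6640 rad = 95.34°.
Daylight = 2h₀/(2π) × 24.00 h = (1.6640/π) × 24.00 = 12.71 h.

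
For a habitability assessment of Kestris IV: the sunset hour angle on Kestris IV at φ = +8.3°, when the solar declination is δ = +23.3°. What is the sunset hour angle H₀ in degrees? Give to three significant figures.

cos H₀ = −tan φ · tan δ = −tan(+8.3°) × tan(+23.300°) = -0.0628, so H₀ = 1.6337 rad = 93.60°.

H₀ = 93.6°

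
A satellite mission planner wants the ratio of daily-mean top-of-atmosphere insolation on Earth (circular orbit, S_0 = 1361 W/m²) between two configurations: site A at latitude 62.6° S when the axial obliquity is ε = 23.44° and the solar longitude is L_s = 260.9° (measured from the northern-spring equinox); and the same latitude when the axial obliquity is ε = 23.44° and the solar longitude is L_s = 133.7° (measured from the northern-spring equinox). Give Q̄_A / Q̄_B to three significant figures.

Q̄_A / Q̄_B ≈ 9.70

— Configuration A (ϕ=-62.6°):
Solar declination: sin δ = sin ε · sin L_s = sin 23.44° × sin 260.9° = -0.39278, so δ = -23.128°.
cos h₀ = −tan(-62.6°) tan(-23.128°) = -0.8240, h₀ = 2.5392 rad.
Bracket: h₀ sin ϕ sin δ + cos ϕ cos δ sin h₀ = 2.5392×-0.88782×-0.39278 + 0.46020×0.91963×0.56663 = 0.885465 + 0.239806 = 1.125271.
Q̄ = (S_0/π) × [bracket] = (1361/π) × 1.125271 = 487.49 W/m².
— Configuration B (ϕ=-62.6°):
Solar declination: sin δ = sin ε · sin L_s = sin 23.44° × sin 133.7° = 0.28759, so δ = +16.714°.
cos h₀ = −tan(-62.6°) tan(+16.714°) = 0.5793, h₀ = 0.9529 rad.
Bracket: h₀ sin ϕ sin δ + cos ϕ cos δ sin h₀ = 0.9529×-0.88782×0.28759 + 0.46020×0.95775×0.81512 = -0.243302 + 0.359269 = 0.115967.
Q̄ = (S_0/π) × [bracket] = (1361/π) × 0.115967 = 50.239 W/m².
Ratio Q̄_A / Q̄_B = 487.49 / 50.239 = 9.703.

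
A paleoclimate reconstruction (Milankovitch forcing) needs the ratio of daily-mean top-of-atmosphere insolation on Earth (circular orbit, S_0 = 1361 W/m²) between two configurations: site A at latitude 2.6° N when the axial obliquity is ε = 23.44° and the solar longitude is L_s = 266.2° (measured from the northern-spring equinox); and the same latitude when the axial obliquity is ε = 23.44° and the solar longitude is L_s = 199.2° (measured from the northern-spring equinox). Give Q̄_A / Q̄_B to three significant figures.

— Configuration A (ϕ=+2.6°):
Solar declination: sin δ = sin ε · sin L_s = sin 23.44° × sin 266.2° = -0.39691, so δ = -23.385°.
cos h₀ = −tan(+2.6°) tan(-23.385°) = 0.0196, h₀ = 1.5512 rad.
Bracket: h₀ sin ϕ sin δ + cos ϕ cos δ sin h₀ = 1.5512×0.04536×-0.39691 + 0.99897×0.91786×0.99981 = -0.027928 + 0.916740 = 0.888812.
Q̄ = (S_0/π) × [bracket] = (1361/π) × 0.888812 = 385.05 W/m².
— Configuration B (ϕ=+2.6°):
Solar declination: sin δ = sin ε · sin L_s = sin 23.44° × sin 199.2° = -0.13082, so δ = -7.517°.
cos h₀ = −tan(+2.6°) tan(-7.517°) = 0.0060, h₀ = 1.5648 rad.
Bracket: h₀ sin ϕ sin δ + cos ϕ cos δ sin h₀ = 1.5648×0.04536×-0.13082 + 0.99897×0.99141×0.99998 = -0.009286 + 0.990369 = 0.981083.
Q̄ = (S_0/π) × [bracket] = (1361/π) × 0.981083 = 425.02 W/m².
Ratio Q̄_A / Q̄_B = 385.05 / 425.02 = 0.9060.

Q̄_A / Q̄_B ≈ 0.906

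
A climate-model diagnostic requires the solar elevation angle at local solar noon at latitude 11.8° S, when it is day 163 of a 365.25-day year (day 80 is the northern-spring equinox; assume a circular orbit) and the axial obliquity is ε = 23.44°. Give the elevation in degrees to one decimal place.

Solar longitude: λ_s = 360° × (163 − 80)/365.25 = 81.807°.
sin δ = sin 23.44° × sin 81.807° = 0.39373, so δ = +23.187°.
At local noon the hour angle is zero, so the zenith angle equals |φ − δ| = |-11.8° − (+23.187°)| = 34.987°.
Elevation = 90° − 34.987° = 55.0°.

55.0°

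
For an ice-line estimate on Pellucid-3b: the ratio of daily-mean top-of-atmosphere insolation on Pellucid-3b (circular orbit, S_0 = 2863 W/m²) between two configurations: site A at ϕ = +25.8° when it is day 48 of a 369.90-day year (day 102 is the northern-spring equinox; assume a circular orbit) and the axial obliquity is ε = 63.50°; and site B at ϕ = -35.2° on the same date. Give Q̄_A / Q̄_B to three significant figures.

— Configuration A (ϕ=+25.8°):
Solar longitude: L_s = 360° × (48 − 102)/369.90 = -52.555°, i.e. -52.555° + 360° = 307.445°.
sin δ = sin 63.50° × sin 307.445° = -0.71052, so δ = -45.277°.
cos h₀ = −tan(+25.8°) tan(-45.277°) = 0.4881, h₀ = 1.0609 rad.
Bracket: h₀ sin ϕ sin δ + cos ϕ cos δ sin h₀ = 1.0609×0.43523×-0.71052 + 0.90032×0.70368×0.87278 = -0.328072 + 0.552939 = 0.224867.
Q̄ = (S_0/π) × [bracket] = (2863/π) × 0.224867 = 204.93 W/m².
— Configuration B (ϕ=-35.2°):
cos h₀ = −tan(-35.2°) tan(-45.277°) = -0.7123, h₀ = 2.3635 rad.
Bracket: h₀ sin ϕ sin δ + cos ϕ cos δ sin h₀ = 2.3635×-0.57643×-0.71052 + 0.81714×0.70368×0.70189 = 0.968007 + 0.403590 = 1.371597.
Q̄ = (S_0/π) × [bracket] = (2863/π) × 1.371597 = 1250.0 W/m².
Ratio Q̄_A / Q̄_B = 204.93 / 1250.0 = 0.1639.

Q̄_A / Q̄_B ≈ 0.164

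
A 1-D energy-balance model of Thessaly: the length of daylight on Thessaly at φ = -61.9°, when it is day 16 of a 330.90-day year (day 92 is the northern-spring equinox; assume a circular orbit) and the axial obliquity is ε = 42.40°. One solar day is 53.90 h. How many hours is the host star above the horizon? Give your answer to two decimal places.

53.90 h

Solar longitude: λ_s = 360° × (16 − 92)/330.90 = -82.684°, i.e. -82.684° + 360° = 277.316°.
sin δ = sin 42.40° × sin 277.316° = -0.66881, so δ = -41.975°.
Sunrise equation: cos H₀ = −tan φ · tan δ = -1.6849 ≤ −1, so the host star never sets (polar day) and H₀ = π.
Daylight = 2H₀/(2π) × 53.90 h = (3.1416/π) × 53.90 = 53.90 h.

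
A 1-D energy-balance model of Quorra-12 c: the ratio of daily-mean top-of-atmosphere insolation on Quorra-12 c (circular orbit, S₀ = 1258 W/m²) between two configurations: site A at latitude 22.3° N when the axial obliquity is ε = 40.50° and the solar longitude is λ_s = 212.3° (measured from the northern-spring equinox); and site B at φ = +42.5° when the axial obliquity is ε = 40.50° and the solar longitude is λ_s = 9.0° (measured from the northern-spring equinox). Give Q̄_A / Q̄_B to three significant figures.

— Configuration A (φ=+22.3°):
Solar declination: sin δ = sin ε · sin λ_s = sin 40.50° × sin 212.3° = -0.34703, so δ = -20.306°.
cos H₀ = −tan(+22.3°) tan(-20.306°) = 0.1518, H₀ = 1.4184 rad.
Bracket: H₀ sin φ sin δ + cos φ cos δ sin H₀ = 1.4184×0.37946×-0.34703 + 0.92521×0.93785×0.98842 = -0.186781 + 0.857660 = 0.670879.
Q̄ = (S₀/π) × [bracket] = (1258/π) × 0.670879 = 268.64 W/m².
— Configuration B (φ=+42.5°):
Solar declination: sin δ = sin ε · sin λ_s = sin 40.50° × sin 9.0° = 0.10160, so δ = +5.831°.
cos H₀ = −tan(+42.5°) tan(+5.831°) = -0.0936, H₀ = 1.6645 rad.
Bracket: H₀ sin φ sin δ + cos φ cos δ sin H₀ = 1.6645×0.67559×0.10160 + 0.73728×0.99483×0.99561 = 0.114251 + 0.730248 = 0.844499.
Q̄ = (S₀/π) × [bracket] = (1258/π) × 0.844499 = 338.17 W/m².
Ratio Q̄_A / Q̄_B = 268.64 / 338.17 = 0.7944.

Q̄_A / Q̄_B ≈ 0.794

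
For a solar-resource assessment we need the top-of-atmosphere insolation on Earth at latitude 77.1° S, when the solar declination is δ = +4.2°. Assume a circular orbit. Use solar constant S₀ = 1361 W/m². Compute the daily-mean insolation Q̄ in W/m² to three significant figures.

Q̄ ≈ 52.9 W/m²

cos H₀ = −tan(-77.1°) tan(+4.200°) = 0.3206, H₀ = 1.2444 rad.
Bracket: H₀ sin φ sin δ + cos φ cos δ sin H₀ = 1.2444×-0.97476×0.07324 + 0.22325×0.99731×0.94720 = -0.088839 + 0.210894 = 0.122055.
Q̄ = (S₀/π) × [bracket] = (1361/π) × 0.122055 = 52.88 W/m².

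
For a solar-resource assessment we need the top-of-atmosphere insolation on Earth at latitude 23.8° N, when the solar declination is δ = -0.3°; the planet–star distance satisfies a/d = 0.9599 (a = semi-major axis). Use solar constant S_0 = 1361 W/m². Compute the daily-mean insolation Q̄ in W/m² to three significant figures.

Q̄ ≈ 364 W/m²

cos h₀ = −tan(+23.8°) tan(-0.300°) = 0.0023, h₀ = 1.5685 rad.
Bracket: h₀ sin ϕ sin δ + cos ϕ cos δ sin h₀ = 1.5685×0.40355×-0.00524 + 0.91496×0.99999×1.00000 = -0.003317 + 0.914951 = 0.911634.
Inverse-square distance factor (a/d)² = 0.9599² = 0.921408.
Q̄ = (S_0/π) × 0.921408 × [bracket] = (1361/π) × 0.921408 × 0.911634 = 363.9 W/m².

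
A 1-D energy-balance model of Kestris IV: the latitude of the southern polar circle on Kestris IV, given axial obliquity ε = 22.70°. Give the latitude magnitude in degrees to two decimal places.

The polar circle is the lowest latitude that experiences at least one full rotation of continuous darkness at the northern-summer solstice; it lies at |φ| = 90° − ε = 90° − 22.70° = 67.30°.

67.30°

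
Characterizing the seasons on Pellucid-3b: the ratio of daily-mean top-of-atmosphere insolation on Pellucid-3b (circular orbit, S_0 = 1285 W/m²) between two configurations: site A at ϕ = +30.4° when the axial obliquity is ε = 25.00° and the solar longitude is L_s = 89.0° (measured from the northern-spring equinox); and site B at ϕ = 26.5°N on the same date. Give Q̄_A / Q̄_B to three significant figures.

Q̄_A / Q̄_B ≈ 1.02

— Configuration A (ϕ=+30.4°):
Solar declination: sin δ = sin ε · sin L_s = sin 25.00° × sin 89.0° = 0.42255, so δ = +24.996°.
cos h₀ = −tan(+30.4°) tan(+24.996°) = -0.2735, h₀ = 1.8479 rad.
Bracket: h₀ sin ϕ sin δ + cos ϕ cos δ sin h₀ = 1.8479×0.50603×0.42255 + 0.86251×0.90634×0.96186 = 0.395123 + 0.751912 = 1.147035.
Q̄ = (S_0/π) × [bracket] = (1285/π) × 1.147035 = 469.17 W/m².
— Configuration B (ϕ=+26.5°):
cos h₀ = −tan(+26.5°) tan(+24.996°) = -0.2324, h₀ = 1.8054 rad.
Bracket: h₀ sin ϕ sin δ + cos ϕ cos δ sin h₀ = 1.8054×0.44620×0.42255 + 0.89493×0.90634×0.97261 = 0.340393 + 0.788895 = 1.129288.
Q̄ = (S_0/π) × [bracket] = (1285/π) × 1.129288 = 461.91 W/m².
Ratio Q̄_A / Q̄_B = 469.17 / 461.91 = 1.016.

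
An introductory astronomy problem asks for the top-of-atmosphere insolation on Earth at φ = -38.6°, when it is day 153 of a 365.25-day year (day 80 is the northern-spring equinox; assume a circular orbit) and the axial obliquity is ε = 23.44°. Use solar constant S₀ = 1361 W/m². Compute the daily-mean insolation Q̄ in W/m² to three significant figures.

Q̄ ≈ 170 W/m²

Solar longitude: λ_s = 360° × (153 − 80)/365.25 = 71.951°.
sin δ = sin 23.44° × sin 71.951° = 0.37821, so δ = +22.223°.
cos H₀ = −tan(-38.6°) tan(+22.223°) = 0.3262, H₀ = 1.2386 rad.
Bracket: H₀ sin φ sin δ + cos φ cos δ sin H₀ = 1.2386×-0.62388×0.37821 + 0.78152×0.92572×0.94532 = -0.292257 + 0.683909 = 0.391652.
Q̄ = (S₀/π) × [bracket] = (1361/π) × 0.391652 = 169.7 W/m².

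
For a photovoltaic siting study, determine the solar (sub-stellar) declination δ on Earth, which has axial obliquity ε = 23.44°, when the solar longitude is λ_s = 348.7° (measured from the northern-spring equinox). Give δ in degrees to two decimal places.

sin δ = sin ε · sin λ_s = sin 23.44° × sin 348.7° = -0.077945.
δ = arcsin(-0.077945) = -4.47°.

δ = -4.47°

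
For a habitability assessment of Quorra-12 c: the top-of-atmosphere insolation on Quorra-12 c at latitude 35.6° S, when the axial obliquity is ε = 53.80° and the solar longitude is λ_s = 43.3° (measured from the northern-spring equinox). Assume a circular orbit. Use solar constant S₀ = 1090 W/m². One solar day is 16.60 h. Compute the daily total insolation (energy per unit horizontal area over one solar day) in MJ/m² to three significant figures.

5.17 MJ/m²

Solar declination: sin δ = sin ε · sin λ_s = sin 53.80° × sin 43.3° = 0.55343, so δ = +33.603°.
cos H₀ = −tan(-35.6°) tan(+33.603°) = 0.4757, H₀ = 1.0750 rad.
Bracket: H₀ sin φ sin δ + cos φ cos δ sin H₀ = 1.0750×-0.58212×0.55343 + 0.81310×0.83290×0.87960 = -0.346325 + 0.595692 = 0.249367.
Q̄ = (S₀/π) × [bracket] = (1090/π) × 0.249367 = 86.520 W/m².
Daily total = Q̄ × 16.60 h × 3600 s/h = 86.520 × 16.60 × 3600 / 10⁶ = 5.170 MJ/m².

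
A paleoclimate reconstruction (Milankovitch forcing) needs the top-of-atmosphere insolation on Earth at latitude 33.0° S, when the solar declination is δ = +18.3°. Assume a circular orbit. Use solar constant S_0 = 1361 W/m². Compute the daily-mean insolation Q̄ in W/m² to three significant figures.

Q̄ ≈ 237 W/m²

cos h₀ = −tan(-33.0°) tan(+18.300°) = 0.2148, h₀ = 1.3543 rad.
Bracket: h₀ sin ϕ sin δ + cos ϕ cos δ sin h₀ = 1.3543×-0.54464×0.31399 + 0.83867×0.94943×0.97666 = -0.231601 + 0.777674 = 0.546073.
Q̄ = (S_0/π) × [bracket] = (1361/π) × 0.546073 = 236.6 W/m².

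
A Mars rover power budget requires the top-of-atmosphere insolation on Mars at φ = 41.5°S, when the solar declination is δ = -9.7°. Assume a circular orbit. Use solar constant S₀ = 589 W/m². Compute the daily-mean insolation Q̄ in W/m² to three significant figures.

Q̄ ≈ 173 W/m²

cos H₀ = −tan(-41.5°) tan(-9.700°) = -0.1512, H₀ = 1.7226 rad.
Bracket: H₀ sin φ sin δ + cos φ cos δ sin H₀ = 1.7226×-0.66262×-0.16849 + 0.74896×0.98570×0.98850 = 0.192319 + 0.729760 = 0.922079.
Q̄ = (S₀/π) × [bracket] = (589/π) × 0.922079 = 172.9 W/m².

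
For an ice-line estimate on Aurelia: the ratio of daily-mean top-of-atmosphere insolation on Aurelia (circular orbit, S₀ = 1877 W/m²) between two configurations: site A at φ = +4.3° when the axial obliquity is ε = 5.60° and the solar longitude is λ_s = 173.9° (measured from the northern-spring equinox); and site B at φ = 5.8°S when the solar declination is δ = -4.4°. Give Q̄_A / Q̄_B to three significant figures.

— Configuration A (φ=+4.3°):
Solar declination: sin δ = sin ε · sin λ_s = sin 5.60° × sin 173.9° = 0.01037, so δ = +0.594°.
cos H₀ = −tan(+4.3°) tan(+0.594°) = -0.0008, H₀ = 1.5716 rad.
Bracket: H₀ sin φ sin δ + cos φ cos δ sin H₀ = 1.5716×0.07498×0.01037 + 0.99719×0.99995×1.00000 = 0.001222 + 0.997140 = 0.998362.
Q̄ = (S₀/π) × [bracket] = (1877/π) × 0.998362 = 596.49 W/m².
— Configuration B (φ=-5.8°):
cos H₀ = −tan(-5.8°) tan(-4.400°) = -0.0078, H₀ = 1.5786 rad.
Bracket: H₀ sin φ sin δ + cos φ cos δ sin H₀ = 1.5786×-0.10106×-0.07672 + 0.99488×0.99705×0.99997 = 0.012239 + 0.991915 = 1.004154.
Q̄ = (S₀/π) × [bracket] = (1877/π) × 1.004154 = 599.95 W/m².
Ratio Q̄_A / Q̄_B = 596.49 / 599.95 = 0.9942.

Q̄_A / Q̄_B ≈ 0.994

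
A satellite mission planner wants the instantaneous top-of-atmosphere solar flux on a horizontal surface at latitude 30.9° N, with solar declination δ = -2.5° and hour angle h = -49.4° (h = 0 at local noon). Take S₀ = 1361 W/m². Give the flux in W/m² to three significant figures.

729 W/m²

cos θ_z = sin φ sin δ + cos φ cos δ cos h = -0.022400 + 0.557875 = 0.535475.
Flux = S₀ · cos θ_z = 1361 × 0.535475 = 728.8 W/m².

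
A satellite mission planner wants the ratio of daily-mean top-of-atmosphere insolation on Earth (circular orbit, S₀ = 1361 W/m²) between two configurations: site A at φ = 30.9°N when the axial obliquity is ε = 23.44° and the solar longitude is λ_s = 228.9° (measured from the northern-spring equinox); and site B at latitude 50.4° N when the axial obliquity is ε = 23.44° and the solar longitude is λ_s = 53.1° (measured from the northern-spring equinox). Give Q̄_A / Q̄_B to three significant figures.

Q̄_A / Q̄_B ≈ 0.569

— Configuration A (φ=+30.9°):
Solar declination: sin δ = sin ε · sin λ_s = sin 23.44° × sin 228.9° = -0.29976, so δ = -17.443°.
cos H₀ = −tan(+30.9°) tan(-17.443°) = 0.1880, H₀ = 1.3816 rad.
Bracket: H₀ sin φ sin δ + cos φ cos δ sin H₀ = 1.3816×0.51354×-0.29976 + 0.85806×0.95402×0.98216 = -0.212682 + 0.804002 = 0.591320.
Q̄ = (S₀/π) × [bracket] = (1361/π) × 0.591320 = 256.17 W/m².
— Configuration B (φ=+50.4°):
Solar declination: sin δ = sin ε · sin λ_s = sin 23.44° × sin 53.1° = 0.31811, so δ = +18.548°.
cos H₀ = −tan(+50.4°) tan(+18.548°) = -0.4056, H₀ = 1.9884 rad.
Bracket: H₀ sin φ sin δ + cos φ cos δ sin H₀ = 1.9884×0.77051×0.31811 + 0.63742×0.94806×0.91405 = 0.487371 + 0.552372 = 1.039743.
Q̄ = (S₀/π) × [bracket] = (1361/π) × 1.039743 = 450.44 W/m².
Ratio Q̄_A / Q̄_B = 256.17 / 450.44 = 0.5687.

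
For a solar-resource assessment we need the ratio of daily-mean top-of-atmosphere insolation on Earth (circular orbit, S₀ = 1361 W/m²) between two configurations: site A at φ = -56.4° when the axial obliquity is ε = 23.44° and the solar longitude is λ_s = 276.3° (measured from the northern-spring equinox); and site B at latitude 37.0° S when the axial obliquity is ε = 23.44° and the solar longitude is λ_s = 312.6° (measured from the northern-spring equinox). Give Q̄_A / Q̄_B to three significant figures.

Q̄_A / Q̄_B ≈ 1.07

— Configuration A (φ=-56.4°):
Solar declination: sin δ = sin ε · sin λ_s = sin 23.44° × sin 276.3° = -0.39539, so δ = -23.290°.
cos H₀ = −tan(-56.4°) tan(-23.290°) = -0.6479, H₀ = 2.2756 rad.
Bracket: H₀ sin φ sin δ + cos φ cos δ sin H₀ = 2.2756×-0.83292×-0.39539 + 0.55339×0.91851×0.76173 = 0.749419 + 0.387183 = 1.136602.
Q̄ = (S₀/π) × [bracket] = (1361/π) × 1.136602 = 492.40 W/m².
— Configuration B (φ=-37.0°):
Solar declination: sin δ = sin ε · sin λ_s = sin 23.44° × sin 312.6° = -0.29281, so δ = -17.026°.
cos H₀ = −tan(-37.0°) tan(-17.026°) = -0.2308, H₀ = 1.8037 rad.
Bracket: H₀ sin φ sin δ + cos φ cos δ sin H₀ = 1.8037×-0.60182×-0.29281 + 0.79864×0.95617×0.97301 = 0.317846 + 0.743025 = 1.060871.
Q̄ = (S₀/π) × [bracket] = (1361/π) × 1.060871 = 459.59 W/m².
Ratio Q̄_A / Q̄_B = 492.40 / 459.59 = 1.071.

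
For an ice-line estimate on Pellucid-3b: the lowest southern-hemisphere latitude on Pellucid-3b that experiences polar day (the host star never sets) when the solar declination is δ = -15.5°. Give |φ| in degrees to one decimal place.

|φ| = 74.5°

Polar day requires cos H₀ = −tan φ tan δ ≤ −1, i.e. tan φ tan δ ≥ 1.
The boundary is |tan φ| · |tan δ| = 1, so |φ| = 90° − |δ| = 90° − 15.5° = 74.5° in the southern hemisphere.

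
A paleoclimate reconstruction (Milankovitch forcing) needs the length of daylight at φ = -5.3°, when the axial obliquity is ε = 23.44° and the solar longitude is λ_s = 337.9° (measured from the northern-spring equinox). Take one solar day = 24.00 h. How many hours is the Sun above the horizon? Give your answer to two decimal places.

Solar declination: sin δ = sin ε · sin λ_s = sin 23.44° × sin 337.9° = -0.14966, so δ = -8.607°.
cos H₀ = −tan φ · tan δ = −tan(-5.3°) × tan(-8.607°) = -0.0140, so H₀ = 1.5848 rad = 90.80°.
Daylight = 2H₀/(2π) × 24.00 h = (1.5848/π) × 24.00 = 12.11 h.

12.11 h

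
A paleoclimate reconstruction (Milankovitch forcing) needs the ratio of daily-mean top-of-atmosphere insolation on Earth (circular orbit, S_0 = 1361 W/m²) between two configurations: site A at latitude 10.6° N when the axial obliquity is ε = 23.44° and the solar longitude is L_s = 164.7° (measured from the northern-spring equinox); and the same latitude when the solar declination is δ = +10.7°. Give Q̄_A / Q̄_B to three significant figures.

Q̄_A / Q̄_B ≈ 0.988

— Configuration A (ϕ=+10.6°):
Solar declination: sin δ = sin ε · sin L_s = sin 23.44° × sin 164.7° = 0.10497, so δ = +6.025°.
cos h₀ = −tan(+10.6°) tan(+6.025°) = -0.0198, h₀ = 1.5906 rad.
Bracket: h₀ sin ϕ sin δ + cos ϕ cos δ sin h₀ = 1.5906×0.18395×0.10497 + 0.98294×0.99448×0.99980 = 0.030713 + 0.977319 = 1.008032.
Q̄ = (S_0/π) × [bracket] = (1361/π) × 1.008032 = 436.70 W/m².
— Configuration B (ϕ=+10.6°):
cos h₀ = −tan(+10.6°) tan(+10.700°) = -0.0354, h₀ = 1.6062 rad.
Bracket: h₀ sin ϕ sin δ + cos ϕ cos δ sin h₀ = 1.6062×0.18395×0.18567 + 0.98294×0.98261×0.99937 = 0.054858 + 0.965238 = 1.020096.
Q̄ = (S_0/π) × [bracket] = (1361/π) × 1.020096 = 441.93 W/m².
Ratio Q̄_A / Q̄_B = 436.70 / 441.93 = 0.9882.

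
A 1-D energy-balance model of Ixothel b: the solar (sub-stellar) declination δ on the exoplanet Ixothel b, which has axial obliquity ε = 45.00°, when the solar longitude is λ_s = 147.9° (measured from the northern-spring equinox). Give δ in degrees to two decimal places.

sin δ = sin ε · sin λ_s = sin 45.00° × sin 147.9° = 0.375756.
δ = arcsin(0.375756) = +22.07°.

δ = +22.07°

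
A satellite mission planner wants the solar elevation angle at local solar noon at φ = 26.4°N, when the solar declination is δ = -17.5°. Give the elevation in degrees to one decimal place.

46.1°

At local noon the hour angle is zero, so the zenith angle equals |φ − δ| = |+26.4° − (-17.500°)| = 43.900°.
Elevation = 90° − 43.900° = 46.1°.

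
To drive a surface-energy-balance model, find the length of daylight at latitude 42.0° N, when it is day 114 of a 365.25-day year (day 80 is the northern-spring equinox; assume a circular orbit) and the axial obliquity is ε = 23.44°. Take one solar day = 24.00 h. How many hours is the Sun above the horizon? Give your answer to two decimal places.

13.56 h

Solar longitude: λ_s = 360° × (114 − 80)/365.25 = 33.511°.
sin δ = sin 23.44° × sin 33.511° = 0.21962, so δ = +12.687°.
cos H₀ = −tan φ · tan δ = −tan(+42.0°) × tan(+12.687°) = -0.2027, so H₀ = 1.7749 rad = 101.69°.
Daylight = 2H₀/(2π) × 24.00 h = (1.7749/π) × 24.00 = 13.56 h.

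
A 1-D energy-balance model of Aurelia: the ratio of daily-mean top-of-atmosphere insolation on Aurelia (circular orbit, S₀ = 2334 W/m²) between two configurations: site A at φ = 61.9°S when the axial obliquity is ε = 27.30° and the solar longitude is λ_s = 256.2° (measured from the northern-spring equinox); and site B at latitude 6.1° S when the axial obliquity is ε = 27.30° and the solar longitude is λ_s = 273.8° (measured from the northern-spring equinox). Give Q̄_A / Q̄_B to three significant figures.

Q̄_A / Q̄_B ≈ 1.29

— Configuration A (φ=-61.9°):
Solar declination: sin δ = sin ε · sin λ_s = sin 27.30° × sin 256.2° = -0.44541, so δ = -26.450°.
cos H₀ = −tan(-61.9°) tan(-26.450°) = -0.9317, H₀ = 2.7699 rad.
Bracket: H₀ sin φ sin δ + cos φ cos δ sin H₀ = 2.7699×-0.88213×-0.44541 + 0.47101×0.89533×0.36322 = 1.088320 + 0.153173 = 1.241493.
Q̄ = (S₀/π) × [bracket] = (2334/π) × 1.241493 = 922.35 W/m².
— Configuration B (φ=-6.1°):
Solar declination: sin δ = sin ε · sin λ_s = sin 27.30° × sin 273.8° = -0.45764, so δ = -27.235°.
cos H₀ = −tan(-6.1°) tan(-27.235°) = -0.0550, H₀ = 1.6258 rad.
Bracket: H₀ sin φ sin δ + cos φ cos δ sin H₀ = 1.6258×-0.10626×-0.45764 + 0.99434×0.88914×0.99849 = 0.079061 + 0.882772 = 0.961833.
Q̄ = (S₀/π) × [bracket] = (2334/π) × 0.961833 = 714.58 W/m².
Ratio Q̄_A / Q̄_B = 922.35 / 714.58 = 1.291.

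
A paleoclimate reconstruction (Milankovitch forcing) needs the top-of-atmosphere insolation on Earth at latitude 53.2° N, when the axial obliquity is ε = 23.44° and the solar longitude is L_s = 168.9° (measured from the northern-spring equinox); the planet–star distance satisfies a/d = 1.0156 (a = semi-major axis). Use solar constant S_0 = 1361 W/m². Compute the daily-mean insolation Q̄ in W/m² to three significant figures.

Q̄ ≈ 311 W/m²

Solar declination: sin δ = sin ε · sin L_s = sin 23.44° × sin 168.9° = 0.07658, so δ = +4.392°.
cos h₀ = −tan(+53.2°) tan(+4.392°) = -0.1027, h₀ = 1.6736 rad.
Bracket: h₀ sin ϕ sin δ + cos ϕ cos δ sin h₀ = 1.6736×0.80073×0.07658 + 0.59902×0.99706×0.99472 = 0.102625 + 0.594105 = 0.696730.
Inverse-square distance factor (a/d)² = 1.0156² = 1.031443.
Q̄ = (S_0/π) × 1.031443 × [bracket] = (1361/π) × 1.031443 × 0.696730 = 311.3 W/m².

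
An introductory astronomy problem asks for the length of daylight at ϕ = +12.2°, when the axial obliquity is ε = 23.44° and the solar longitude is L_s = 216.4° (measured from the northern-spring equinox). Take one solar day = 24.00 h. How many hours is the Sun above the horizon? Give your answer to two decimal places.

Solar declination: sin δ = sin ε · sin L_s = sin 23.44° × sin 216.4° = -0.23606, so δ = -13.654°.
cos h₀ = −tan ϕ · tan δ = −tan(+12.2°) × tan(-13.654°) = 0.0525, so h₀ = 1.5183 rad = 86.99°.
Daylight = 2h₀/(2π) × 24.00 h = (1.5183/π) × 24.00 = 11.60 h.

11.60 h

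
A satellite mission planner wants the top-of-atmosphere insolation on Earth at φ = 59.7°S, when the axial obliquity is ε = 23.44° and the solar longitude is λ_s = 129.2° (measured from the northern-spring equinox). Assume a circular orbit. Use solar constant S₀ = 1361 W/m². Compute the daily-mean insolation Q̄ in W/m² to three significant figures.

Q̄ ≈ 59.7 W/m²

Solar declination: sin δ = sin ε · sin λ_s = sin 23.44° × sin 129.2° = 0.30826, so δ = +17.955°.
cos H₀ = −tan(-59.7°) tan(+17.955°) = 0.5545, H₀ = 0.9830 rad.
Bracket: H₀ sin φ sin δ + cos φ cos δ sin H₀ = 0.9830×-0.86340×0.30826 + 0.50453×0.95130×0.83216 = -0.261627 + 0.399403 = 0.137776.
Q̄ = (S₀/π) × [bracket] = (1361/π) × 0.137776 = 59.69 W/m².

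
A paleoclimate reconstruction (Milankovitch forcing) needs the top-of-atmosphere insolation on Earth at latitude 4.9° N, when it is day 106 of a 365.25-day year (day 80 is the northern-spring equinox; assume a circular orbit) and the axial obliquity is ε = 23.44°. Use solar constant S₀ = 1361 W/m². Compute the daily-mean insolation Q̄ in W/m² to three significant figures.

Solar longitude: λ_s = 360° × (106 − 80)/365.25 = 25.626°.
sin δ = sin 23.44° × sin 25.626° = 0.17204, so δ = +9.907°.
cos H₀ = −tan(+4.9°) tan(+9.907°) = -0.0150, H₀ = 1.5858 rad.
Bracket: H₀ sin φ sin δ + cos φ cos δ sin H₀ = 1.5858×0.08542×0.17204 + 0.99635×0.98509×0.99989 = 0.023304 + 0.981386 = 1.004690.
Q̄ = (S₀/π) × [bracket] = (1361/π) × 1.004690 = 435.3 W/m².

Q̄ ≈ 435 W/m²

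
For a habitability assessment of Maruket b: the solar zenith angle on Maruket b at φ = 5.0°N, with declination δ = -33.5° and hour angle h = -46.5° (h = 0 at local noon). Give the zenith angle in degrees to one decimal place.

θ_z = 58.4°

cos θ_z = sin φ sin δ + cos φ cos δ cos h = -0.048104 + 0.571825 = 0.523721.
θ_z = arccos(0.523721) = 58.4°.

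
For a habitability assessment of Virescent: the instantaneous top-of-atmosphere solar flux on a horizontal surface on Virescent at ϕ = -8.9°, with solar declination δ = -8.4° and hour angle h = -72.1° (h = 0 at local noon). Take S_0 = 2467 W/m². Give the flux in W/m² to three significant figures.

797 W/m²

cos θ_z = sin ϕ sin δ + cos ϕ cos δ cos h = 0.022601 + 0.300398 = 0.322999.
Flux = S_0 · cos θ_z = 2467 × 0.322999 = 796.8 W/m².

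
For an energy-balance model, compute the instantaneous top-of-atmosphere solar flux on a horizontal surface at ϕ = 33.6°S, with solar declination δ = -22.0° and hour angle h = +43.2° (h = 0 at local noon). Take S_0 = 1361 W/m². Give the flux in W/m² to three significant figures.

cos θ_z = sin ϕ sin δ + cos ϕ cos δ cos h = 0.207304 + 0.562961 = 0.770265.
Flux = S_0 · cos θ_z = 1361 × 0.770265 = 1048 W/m².

1.05e+03 W/m²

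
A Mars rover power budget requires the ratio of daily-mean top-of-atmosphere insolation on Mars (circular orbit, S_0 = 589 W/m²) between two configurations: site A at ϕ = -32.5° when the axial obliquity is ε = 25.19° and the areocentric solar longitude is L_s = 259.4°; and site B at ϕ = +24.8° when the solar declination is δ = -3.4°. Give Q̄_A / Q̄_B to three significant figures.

Q̄_A / Q̄_B ≈ 1.33

— Configuration A (ϕ=-32.5°):
sin δ = sin 25.19° × sin 259.4° = -0.41836, so δ = -24.731°.
cos h₀ = −tan(-32.5°) tan(-24.731°) = -0.2934, h₀ = 1.8686 rad.
Bracket: h₀ sin ϕ sin δ + cos ϕ cos δ sin h₀ = 1.8686×-0.53730×-0.41836 + 0.84339×0.90828×0.95598 = 0.420033 + 0.732313 = 1.152346.
Q̄ = (S_0/π) × [bracket] = (589/π) × 1.152346 = 216.05 W/m².
— Configuration B (ϕ=+24.8°):
cos h₀ = −tan(+24.8°) tan(-3.400°) = 0.0275, h₀ = 1.5433 rad.
Bracket: h₀ sin ϕ sin δ + cos ϕ cos δ sin h₀ = 1.5433×0.41945×-0.05931 + 0.90778×0.99824×0.99962 = -0.038394 + 0.905838 = 0.867444.
Q̄ = (S_0/π) × [bracket] = (589/π) × 0.867444 = 162.63 W/m².
Ratio Q̄_A / Q̄_B = 216.05 / 162.63 = 1.328.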